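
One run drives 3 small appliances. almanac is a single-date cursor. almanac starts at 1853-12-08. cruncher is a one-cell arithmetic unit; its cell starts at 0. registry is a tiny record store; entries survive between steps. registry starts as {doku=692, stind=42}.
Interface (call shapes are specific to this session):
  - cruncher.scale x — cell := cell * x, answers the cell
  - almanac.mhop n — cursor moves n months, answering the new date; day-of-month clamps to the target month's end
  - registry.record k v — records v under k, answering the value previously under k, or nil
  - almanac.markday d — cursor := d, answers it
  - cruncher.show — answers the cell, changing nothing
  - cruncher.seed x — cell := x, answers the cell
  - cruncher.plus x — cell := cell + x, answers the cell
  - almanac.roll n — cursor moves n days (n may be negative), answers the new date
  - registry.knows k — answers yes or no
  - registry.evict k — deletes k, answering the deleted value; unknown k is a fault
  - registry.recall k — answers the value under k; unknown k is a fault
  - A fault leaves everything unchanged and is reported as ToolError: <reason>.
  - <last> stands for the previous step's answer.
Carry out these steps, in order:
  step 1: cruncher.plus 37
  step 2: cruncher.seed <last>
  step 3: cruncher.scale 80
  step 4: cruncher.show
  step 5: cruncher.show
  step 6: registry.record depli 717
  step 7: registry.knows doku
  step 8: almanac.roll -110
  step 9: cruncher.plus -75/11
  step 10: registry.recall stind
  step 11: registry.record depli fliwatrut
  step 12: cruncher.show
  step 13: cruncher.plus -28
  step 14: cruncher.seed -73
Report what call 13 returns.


> cruncher.plus x='37'
:: 37
> cruncher.seed x='<last>'
:: 37
> cruncher.scale x='80'
:: 2960
> cruncher.show
:: 2960
> cruncher.show
:: 2960
> registry.record k='depli' v='717'
:: nil
> registry.knows k='doku'
:: yes
> almanac.roll n='-110'
:: 1853-08-20
> cruncher.plus x='-75/11'
:: 32485/11
> registry.recall k='stind'
:: 42
> registry.record k='depli' v='fliwatrut'
:: 717
> cruncher.show
:: 32485/11
> cruncher.plus x='-28'
:: 32177/11
> cruncher.seed x='-73'
:: -73

Answer: 32177/11


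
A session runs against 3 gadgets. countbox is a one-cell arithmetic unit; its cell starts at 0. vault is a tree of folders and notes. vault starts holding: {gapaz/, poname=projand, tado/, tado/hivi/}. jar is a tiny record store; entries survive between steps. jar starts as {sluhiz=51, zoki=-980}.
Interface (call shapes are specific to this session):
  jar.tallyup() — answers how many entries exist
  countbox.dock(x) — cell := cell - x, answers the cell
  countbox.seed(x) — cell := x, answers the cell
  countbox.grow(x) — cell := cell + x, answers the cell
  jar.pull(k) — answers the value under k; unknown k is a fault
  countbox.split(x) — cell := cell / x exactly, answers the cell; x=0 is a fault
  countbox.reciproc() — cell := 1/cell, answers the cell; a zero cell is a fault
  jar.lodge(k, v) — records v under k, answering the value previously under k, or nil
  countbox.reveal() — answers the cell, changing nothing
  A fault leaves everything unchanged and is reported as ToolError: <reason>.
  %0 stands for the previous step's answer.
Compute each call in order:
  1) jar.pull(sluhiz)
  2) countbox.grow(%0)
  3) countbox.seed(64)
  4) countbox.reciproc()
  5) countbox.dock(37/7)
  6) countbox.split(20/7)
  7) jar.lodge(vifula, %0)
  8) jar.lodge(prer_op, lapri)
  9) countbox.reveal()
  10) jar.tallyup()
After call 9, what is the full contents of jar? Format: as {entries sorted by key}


CALL jar.pull[sluhiz]
RET  51
CALL countbox.grow[%0]
RET  51
CALL countbox.seed[64]
RET  64
CALL countbox.reciproc[]
RET  1/64
CALL countbox.dock[37/7]
RET  -2361/448
CALL countbox.split[20/7]
RET  -2361/1280
CALL jar.lodge[vifula; %0]
RET  nil
CALL jar.lodge[prer_op; lapri]
RET  nil
CALL countbox.reveal[]
RET  -2361/1280
CALL jar.tallyup[]
RET  4

Answer: {prer_op=lapri, sluhiz=51, vifula=-2361/1280, zoki=-980}


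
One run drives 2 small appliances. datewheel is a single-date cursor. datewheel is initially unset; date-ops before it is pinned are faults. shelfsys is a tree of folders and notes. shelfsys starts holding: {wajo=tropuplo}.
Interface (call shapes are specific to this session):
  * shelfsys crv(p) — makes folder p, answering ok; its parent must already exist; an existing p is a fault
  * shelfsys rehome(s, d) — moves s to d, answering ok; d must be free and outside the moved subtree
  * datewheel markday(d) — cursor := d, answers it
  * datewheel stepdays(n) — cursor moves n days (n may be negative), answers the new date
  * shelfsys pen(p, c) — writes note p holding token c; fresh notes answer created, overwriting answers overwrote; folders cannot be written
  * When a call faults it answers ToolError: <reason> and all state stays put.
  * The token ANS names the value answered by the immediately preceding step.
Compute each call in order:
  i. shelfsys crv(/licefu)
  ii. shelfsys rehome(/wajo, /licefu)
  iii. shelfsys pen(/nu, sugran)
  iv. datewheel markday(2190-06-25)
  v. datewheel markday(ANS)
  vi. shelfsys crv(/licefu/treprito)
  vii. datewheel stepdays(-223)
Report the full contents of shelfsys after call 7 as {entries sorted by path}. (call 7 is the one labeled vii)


Answer: {licefu/, licefu/treprito/, nu=sugran, wajo=tropuplo}

Derivation:
! 1. shelfsys crv(p: /licefu) : ok
! 2. shelfsys rehome(s: /wajo, d: /licefu) : ToolError: exists
! 3. shelfsys pen(p: /nu, c: sugran) : created
! 4. datewheel markday(d: 2190-06-25) : 2190-06-25
! 5. datewheel markday(d: ANS) : 2190-06-25
! 6. shelfsys crv(p: /licefu/treprito) : ok
! 7. datewheel stepdays(n: -223) : 2189-11-14


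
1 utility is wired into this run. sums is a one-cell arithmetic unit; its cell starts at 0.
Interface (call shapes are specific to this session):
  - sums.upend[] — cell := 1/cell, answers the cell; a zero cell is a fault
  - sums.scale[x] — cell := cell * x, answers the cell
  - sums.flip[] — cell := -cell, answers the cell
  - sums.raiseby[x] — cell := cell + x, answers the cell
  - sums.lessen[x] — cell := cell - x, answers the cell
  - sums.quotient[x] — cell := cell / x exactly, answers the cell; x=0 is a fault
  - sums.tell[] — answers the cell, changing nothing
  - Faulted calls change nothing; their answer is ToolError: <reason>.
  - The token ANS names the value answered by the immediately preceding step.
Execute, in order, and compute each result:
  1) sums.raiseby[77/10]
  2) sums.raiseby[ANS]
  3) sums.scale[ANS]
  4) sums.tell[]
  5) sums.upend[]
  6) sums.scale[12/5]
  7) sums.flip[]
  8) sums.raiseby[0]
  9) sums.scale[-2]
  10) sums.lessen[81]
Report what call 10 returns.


Answer: -480129/5929

Derivation:
// 1. sums.raiseby(x='77/10') : 77/10
// 2. sums.raiseby(x='ANS') : 77/5
// 3. sums.scale(x='ANS') : 5929/25
// 4. sums.tell() : 5929/25
// 5. sums.upend() : 25/5929
// 6. sums.scale(x='12/5') : 60/5929
// 7. sums.flip() : -60/5929
// 8. sums.raiseby(x='0') : -60/5929
// 9. sums.scale(x='-2') : 120/5929
// 10. sums.lessen(x='81') : -480129/5929


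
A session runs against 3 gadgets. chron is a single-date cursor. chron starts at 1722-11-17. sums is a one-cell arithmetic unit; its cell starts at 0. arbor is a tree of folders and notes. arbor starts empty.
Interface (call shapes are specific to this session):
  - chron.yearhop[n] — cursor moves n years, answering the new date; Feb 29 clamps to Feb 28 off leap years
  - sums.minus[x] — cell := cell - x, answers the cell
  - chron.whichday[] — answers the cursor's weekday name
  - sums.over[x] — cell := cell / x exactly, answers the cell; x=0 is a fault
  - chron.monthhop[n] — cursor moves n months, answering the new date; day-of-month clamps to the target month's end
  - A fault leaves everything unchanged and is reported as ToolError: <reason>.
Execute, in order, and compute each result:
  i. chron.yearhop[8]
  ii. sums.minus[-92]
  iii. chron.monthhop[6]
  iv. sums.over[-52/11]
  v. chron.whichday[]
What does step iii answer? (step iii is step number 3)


I run yearhop(n→8), and observe 1730-11-17.
I call minus(x→-92), which returns 92.
Now I run monthhop(n→6), — result: 1731-05-17.
I invoke over(x→-52/11), and get -253/13.
I try whichday, and observe Thursday.

Answer: 1731-05-17


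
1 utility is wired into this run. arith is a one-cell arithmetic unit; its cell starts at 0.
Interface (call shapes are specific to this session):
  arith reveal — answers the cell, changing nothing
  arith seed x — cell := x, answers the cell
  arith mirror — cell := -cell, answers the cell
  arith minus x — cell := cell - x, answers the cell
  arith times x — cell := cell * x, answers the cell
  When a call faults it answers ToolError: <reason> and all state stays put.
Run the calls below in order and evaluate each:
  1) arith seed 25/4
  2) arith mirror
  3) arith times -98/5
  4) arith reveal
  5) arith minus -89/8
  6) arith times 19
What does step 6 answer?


Answer: 20311/8

Derivation:
Act: arith seed[x→25/4]
Obs: 25/4
Act: arith mirror[]
Obs: -25/4
Act: arith times[x→-98/5]
Obs: 245/2
Act: arith reveal[]
Obs: 245/2
Act: arith minus[x→-89/8]
Obs: 1069/8
Act: arith times[x→19]
Obs: 20311/8


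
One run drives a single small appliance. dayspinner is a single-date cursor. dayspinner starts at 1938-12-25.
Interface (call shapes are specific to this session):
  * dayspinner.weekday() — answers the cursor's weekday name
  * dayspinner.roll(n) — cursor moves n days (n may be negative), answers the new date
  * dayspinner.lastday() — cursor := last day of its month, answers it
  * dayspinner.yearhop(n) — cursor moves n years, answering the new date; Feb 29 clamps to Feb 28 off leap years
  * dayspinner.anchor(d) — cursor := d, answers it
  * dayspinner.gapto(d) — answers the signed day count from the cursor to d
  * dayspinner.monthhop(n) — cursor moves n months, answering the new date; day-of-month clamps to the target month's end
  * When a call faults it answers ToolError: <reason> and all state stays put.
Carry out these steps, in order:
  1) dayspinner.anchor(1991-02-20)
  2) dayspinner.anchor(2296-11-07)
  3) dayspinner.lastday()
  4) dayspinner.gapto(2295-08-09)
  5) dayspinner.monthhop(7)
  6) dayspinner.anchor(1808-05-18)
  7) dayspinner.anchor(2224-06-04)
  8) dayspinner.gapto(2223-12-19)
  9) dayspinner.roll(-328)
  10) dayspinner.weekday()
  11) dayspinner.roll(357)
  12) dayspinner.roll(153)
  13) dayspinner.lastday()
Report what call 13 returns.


Now I run anchor(d: 1991-02-20), giving 1991-02-20.
Calling anchor(d: 2296-11-07), — result: 2296-11-07.
I call lastday, → 2296-11-30.
Next I call gapto(d: 2295-08-09), → -479.
I try monthhop(n: 7): 2297-06-30.
Then anchor(d: 1808-05-18), → 1808-05-18.
Invoking anchor(d: 2224-06-04), and get 2224-06-04.
Next I call gapto(d: 2223-12-19), and observe -168.
Now I run roll(n: -328), → 2223-07-12.
Then weekday(): Saturday.
Invoking roll(n: 357), and see 2224-07-03.
Now I run roll(n: 153), — result: 2224-12-03.
I invoke lastday, — result: 2224-12-31.

Answer: 2224-12-31


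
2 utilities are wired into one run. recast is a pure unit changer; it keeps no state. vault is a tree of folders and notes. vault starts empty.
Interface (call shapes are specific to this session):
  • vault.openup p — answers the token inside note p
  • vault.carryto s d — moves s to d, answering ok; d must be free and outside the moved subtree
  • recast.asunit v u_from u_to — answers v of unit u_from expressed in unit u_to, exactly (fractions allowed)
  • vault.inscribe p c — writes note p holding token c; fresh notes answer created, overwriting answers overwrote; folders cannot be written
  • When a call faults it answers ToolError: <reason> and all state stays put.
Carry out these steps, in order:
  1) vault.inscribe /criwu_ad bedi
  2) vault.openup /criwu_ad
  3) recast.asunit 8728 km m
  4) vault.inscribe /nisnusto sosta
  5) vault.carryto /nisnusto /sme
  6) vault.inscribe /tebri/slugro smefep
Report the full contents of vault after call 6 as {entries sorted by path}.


# 1. inscribe(p=/criwu_ad, c=bedi) -> created
# 2. openup(p=/criwu_ad) -> bedi
# 3. asunit(v=8728, u_from=km, u_to=m) -> 8728000
# 4. inscribe(p=/nisnusto, c=sosta) -> created
# 5. carryto(s=/nisnusto, d=/sme) -> ok
# 6. inscribe(p=/tebri/slugro, c=smefep) -> ToolError: no parent

Answer: {criwu_ad=bedi, sme=sosta}


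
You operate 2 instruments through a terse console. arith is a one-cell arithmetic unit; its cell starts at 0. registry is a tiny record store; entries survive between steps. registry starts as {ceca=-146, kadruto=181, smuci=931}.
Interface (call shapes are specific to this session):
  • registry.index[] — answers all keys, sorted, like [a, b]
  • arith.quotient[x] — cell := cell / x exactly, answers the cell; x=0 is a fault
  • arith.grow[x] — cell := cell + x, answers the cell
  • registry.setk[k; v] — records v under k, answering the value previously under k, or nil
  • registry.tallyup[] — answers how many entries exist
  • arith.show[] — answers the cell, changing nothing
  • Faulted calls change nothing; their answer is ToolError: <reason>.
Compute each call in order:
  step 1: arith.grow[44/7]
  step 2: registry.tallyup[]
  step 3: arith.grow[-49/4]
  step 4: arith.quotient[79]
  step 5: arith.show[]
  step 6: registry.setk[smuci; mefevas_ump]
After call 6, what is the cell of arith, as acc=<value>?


Answer: acc=-167/2212

Derivation:
// grow(x=44/7) : 44/7
// tallyup() : 3
// grow(x=-49/4) : -167/28
// quotient(x=79) : -167/2212
// show() : -167/2212
// setk(k=smuci, v=mefevas_ump) : 931


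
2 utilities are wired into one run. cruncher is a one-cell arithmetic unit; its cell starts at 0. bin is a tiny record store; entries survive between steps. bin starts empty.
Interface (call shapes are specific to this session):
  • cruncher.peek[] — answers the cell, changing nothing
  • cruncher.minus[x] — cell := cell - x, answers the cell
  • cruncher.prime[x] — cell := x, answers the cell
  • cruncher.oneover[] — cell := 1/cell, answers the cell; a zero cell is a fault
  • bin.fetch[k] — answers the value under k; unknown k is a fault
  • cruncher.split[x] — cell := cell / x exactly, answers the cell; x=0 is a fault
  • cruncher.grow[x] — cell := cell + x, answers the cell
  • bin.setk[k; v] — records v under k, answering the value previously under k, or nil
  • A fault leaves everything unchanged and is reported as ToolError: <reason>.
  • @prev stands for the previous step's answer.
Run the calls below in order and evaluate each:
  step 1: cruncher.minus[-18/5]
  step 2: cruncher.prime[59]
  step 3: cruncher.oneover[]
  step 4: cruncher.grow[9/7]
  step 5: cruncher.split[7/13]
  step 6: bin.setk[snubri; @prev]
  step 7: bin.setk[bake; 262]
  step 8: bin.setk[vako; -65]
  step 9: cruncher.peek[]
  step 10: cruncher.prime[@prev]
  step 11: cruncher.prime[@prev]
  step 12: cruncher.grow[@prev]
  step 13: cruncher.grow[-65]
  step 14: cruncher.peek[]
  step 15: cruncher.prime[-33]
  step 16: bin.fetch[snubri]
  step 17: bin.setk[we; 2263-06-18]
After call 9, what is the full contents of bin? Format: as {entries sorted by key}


Answer: {bake=262, snubri=6994/2891, vako=-65}

Derivation:
I call cruncher.minus on x='-18/5', which returns 18/5.
Now I run cruncher.prime on x='59', and observe 59.
Now I run cruncher.oneover(), → 1/59.
Then cruncher.grow on x='9/7', — result: 538/413.
I call cruncher.split on x='7/13', yielding 6994/2891.
Using bin.setk on k='snubri', v='@prev': nil.
I try bin.setk on k='bake', v='262', which returns nil.
Invoking bin.setk on k='vako', v='-65', → nil.
Now I run cruncher.peek, and get 6994/2891.
Then cruncher.prime on x='@prev', which returns 6994/2891.
I use cruncher.prime on x='@prev', and see 6994/2891.
Next I call cruncher.grow on x='@prev', giving 13988/2891.
I try cruncher.grow on x='-65', giving -173927/2891.
I invoke cruncher.peek, — result: -173927/2891.
I call cruncher.prime on x='-33', and get -33.
I call bin.fetch on k='snubri', and observe 6994/2891.
I run bin.setk on k='we', v='2263-06-18': nil.


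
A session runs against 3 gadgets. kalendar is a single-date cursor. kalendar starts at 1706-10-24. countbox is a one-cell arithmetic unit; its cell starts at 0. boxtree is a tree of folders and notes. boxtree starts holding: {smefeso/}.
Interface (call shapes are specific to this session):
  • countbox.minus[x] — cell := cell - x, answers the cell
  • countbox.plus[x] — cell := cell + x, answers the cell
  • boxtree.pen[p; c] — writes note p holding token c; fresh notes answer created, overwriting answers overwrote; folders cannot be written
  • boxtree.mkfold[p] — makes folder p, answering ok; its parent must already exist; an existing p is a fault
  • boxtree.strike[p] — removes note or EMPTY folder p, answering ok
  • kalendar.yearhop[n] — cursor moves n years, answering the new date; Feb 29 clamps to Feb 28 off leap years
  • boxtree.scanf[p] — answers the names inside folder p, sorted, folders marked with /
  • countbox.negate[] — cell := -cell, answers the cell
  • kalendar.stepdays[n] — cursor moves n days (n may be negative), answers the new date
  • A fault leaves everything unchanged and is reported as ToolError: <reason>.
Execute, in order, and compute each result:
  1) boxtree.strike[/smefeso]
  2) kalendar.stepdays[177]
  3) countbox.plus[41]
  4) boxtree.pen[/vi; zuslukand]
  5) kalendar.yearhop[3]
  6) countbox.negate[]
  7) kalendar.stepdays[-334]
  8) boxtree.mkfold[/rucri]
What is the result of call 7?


Step: boxtree.strike[p='/smefeso']
Result: ok
Step: kalendar.stepdays[n='177']
Result: 1707-04-19
Step: countbox.plus[x='41']
Result: 41
Step: boxtree.pen[p='/vi'; c='zuslukand']
Result: created
Step: kalendar.yearhop[n='3']
Result: 1710-04-19
Step: countbox.negate[]
Result: -41
Step: kalendar.stepdays[n='-334']
Result: 1709-05-20
Step: boxtree.mkfold[p='/rucri']
Result: ok

Answer: 1709-05-20


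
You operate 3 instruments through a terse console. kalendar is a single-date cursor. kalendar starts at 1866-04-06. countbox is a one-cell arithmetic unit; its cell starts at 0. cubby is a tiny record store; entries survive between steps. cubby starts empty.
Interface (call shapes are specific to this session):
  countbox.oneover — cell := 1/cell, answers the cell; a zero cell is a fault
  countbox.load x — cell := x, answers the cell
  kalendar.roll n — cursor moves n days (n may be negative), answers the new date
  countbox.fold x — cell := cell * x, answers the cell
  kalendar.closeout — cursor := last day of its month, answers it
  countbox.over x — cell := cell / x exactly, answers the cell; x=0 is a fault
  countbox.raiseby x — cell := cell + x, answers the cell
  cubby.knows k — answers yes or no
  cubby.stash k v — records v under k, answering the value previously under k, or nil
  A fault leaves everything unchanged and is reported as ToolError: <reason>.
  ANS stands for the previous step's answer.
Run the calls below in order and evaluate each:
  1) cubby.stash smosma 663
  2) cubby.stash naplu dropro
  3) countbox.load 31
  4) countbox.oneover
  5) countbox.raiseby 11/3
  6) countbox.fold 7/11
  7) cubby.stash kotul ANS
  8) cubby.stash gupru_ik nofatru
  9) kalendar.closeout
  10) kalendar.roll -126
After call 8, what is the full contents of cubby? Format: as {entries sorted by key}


Answer: {gupru_ik=nofatru, kotul=2408/1023, naplu=dropro, smosma=663}

Derivation:
% cubby.stash(k: smosma, v: 663) -> nil
% cubby.stash(k: naplu, v: dropro) -> nil
% countbox.load(x: 31) -> 31
% countbox.oneover() -> 1/31
% countbox.raiseby(x: 11/3) -> 344/93
% countbox.fold(x: 7/11) -> 2408/1023
% cubby.stash(k: kotul, v: ANS) -> nil
% cubby.stash(k: gupru_ik, v: nofatru) -> nil
% kalendar.closeout() -> 1866-04-30
% kalendar.roll(n: -126) -> 1865-12-25


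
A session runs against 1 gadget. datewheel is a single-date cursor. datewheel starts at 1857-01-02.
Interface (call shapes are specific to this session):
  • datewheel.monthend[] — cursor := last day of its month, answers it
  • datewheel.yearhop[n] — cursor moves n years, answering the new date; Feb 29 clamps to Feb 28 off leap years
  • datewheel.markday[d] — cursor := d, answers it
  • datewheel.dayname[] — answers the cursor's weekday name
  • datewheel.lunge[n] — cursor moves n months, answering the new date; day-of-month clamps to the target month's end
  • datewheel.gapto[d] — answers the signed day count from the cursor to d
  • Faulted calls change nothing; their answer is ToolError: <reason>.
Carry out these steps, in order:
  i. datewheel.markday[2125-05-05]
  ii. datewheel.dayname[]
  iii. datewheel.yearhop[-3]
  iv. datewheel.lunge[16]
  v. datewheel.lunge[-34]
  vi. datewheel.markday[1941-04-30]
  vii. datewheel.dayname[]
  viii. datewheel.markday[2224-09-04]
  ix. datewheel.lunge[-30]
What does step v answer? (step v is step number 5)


Answer: 2120-11-05

Derivation:
~$ datewheel.markday d: 2125-05-05
:: 2125-05-05
~$ datewheel.dayname
:: Saturday
~$ datewheel.yearhop n: -3
:: 2122-05-05
~$ datewheel.lunge n: 16
:: 2123-09-05
~$ datewheel.lunge n: -34
:: 2120-11-05
~$ datewheel.markday d: 1941-04-30
:: 1941-04-30
~$ datewheel.dayname
:: Wednesday
~$ datewheel.markday d: 2224-09-04
:: 2224-09-04
~$ datewheel.lunge n: -30
:: 2222-03-04


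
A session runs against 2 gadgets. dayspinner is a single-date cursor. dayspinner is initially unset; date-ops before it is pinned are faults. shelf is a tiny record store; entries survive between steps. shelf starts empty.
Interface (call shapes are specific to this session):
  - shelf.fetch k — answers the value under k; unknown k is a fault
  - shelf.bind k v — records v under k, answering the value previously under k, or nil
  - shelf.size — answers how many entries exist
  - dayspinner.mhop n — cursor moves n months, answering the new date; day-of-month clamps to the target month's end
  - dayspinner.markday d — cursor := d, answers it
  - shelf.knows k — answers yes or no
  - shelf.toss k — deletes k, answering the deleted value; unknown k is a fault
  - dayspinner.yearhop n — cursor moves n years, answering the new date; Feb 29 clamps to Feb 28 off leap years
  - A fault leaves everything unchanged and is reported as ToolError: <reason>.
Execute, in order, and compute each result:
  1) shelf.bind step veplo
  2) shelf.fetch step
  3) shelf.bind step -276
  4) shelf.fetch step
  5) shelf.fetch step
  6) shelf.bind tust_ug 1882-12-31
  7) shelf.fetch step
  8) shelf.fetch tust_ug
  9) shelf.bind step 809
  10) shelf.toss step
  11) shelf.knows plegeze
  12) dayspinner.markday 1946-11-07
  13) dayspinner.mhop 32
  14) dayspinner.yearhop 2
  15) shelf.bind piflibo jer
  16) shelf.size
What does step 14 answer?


-- 1. bind(k: step, v: veplo) == nil
-- 2. fetch(k: step) == veplo
-- 3. bind(k: step, v: -276) == veplo
-- 4. fetch(k: step) == -276
-- 5. fetch(k: step) == -276
-- 6. bind(k: tust_ug, v: 1882-12-31) == nil
-- 7. fetch(k: step) == -276
-- 8. fetch(k: tust_ug) == 1882-12-31
-- 9. bind(k: step, v: 809) == -276
-- 10. toss(k: step) == 809
-- 11. knows(k: plegeze) == no
-- 12. markday(d: 1946-11-07) == 1946-11-07
-- 13. mhop(n: 32) == 1949-07-07
-- 14. yearhop(n: 2) == 1951-07-07
-- 15. bind(k: piflibo, v: jer) == nil
-- 16. size() == 2

Answer: 1951-07-07


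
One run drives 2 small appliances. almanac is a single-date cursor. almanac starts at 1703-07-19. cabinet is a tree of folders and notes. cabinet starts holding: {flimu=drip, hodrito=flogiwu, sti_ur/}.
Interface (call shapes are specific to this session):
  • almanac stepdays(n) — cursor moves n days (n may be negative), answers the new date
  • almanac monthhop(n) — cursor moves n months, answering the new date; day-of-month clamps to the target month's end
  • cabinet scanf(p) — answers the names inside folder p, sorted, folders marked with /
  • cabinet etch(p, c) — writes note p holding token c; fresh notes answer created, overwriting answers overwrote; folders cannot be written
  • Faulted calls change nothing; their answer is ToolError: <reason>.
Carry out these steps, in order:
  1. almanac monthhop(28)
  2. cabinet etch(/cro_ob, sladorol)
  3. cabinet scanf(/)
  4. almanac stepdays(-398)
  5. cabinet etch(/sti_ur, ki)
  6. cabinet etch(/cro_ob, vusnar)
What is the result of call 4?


Using almanac monthhop(n: 28), and observe 1705-11-19.
Next I call cabinet etch(p: /cro_ob, c: sladorol), and see created.
Now I run cabinet scanf(p: /): [cro_ob, flimu, hodrito, sti_ur/].
I use almanac stepdays(n: -398), — result: 1704-10-17.
Calling cabinet etch(p: /sti_ur, c: ki), and observe ToolError: is a directory.
Then cabinet etch(p: /cro_ob, c: vusnar), and observe overwrote.

Answer: 1704-10-17


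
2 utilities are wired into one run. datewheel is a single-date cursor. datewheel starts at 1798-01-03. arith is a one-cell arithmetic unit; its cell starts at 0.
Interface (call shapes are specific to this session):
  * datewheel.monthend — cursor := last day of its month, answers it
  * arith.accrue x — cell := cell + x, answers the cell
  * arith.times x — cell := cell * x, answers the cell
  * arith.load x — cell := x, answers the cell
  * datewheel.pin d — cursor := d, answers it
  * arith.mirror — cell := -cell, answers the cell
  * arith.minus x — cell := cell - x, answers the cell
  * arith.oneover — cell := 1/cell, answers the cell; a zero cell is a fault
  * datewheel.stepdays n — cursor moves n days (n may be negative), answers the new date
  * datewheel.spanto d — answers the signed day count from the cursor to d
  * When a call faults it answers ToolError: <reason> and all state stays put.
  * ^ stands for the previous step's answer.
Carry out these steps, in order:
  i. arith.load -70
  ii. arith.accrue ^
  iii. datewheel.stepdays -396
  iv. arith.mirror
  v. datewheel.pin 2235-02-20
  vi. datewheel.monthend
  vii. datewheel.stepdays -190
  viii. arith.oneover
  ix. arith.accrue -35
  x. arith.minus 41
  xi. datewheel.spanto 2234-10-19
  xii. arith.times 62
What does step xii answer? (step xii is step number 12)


Answer: -329809/70

Derivation:
! 1. arith.load(-70) => -70
! 2. arith.accrue(^) => -140
! 3. datewheel.stepdays(-396) => 1796-12-03
! 4. arith.mirror() => 140
! 5. datewheel.pin(2235-02-20) => 2235-02-20
! 6. datewheel.monthend() => 2235-02-28
! 7. datewheel.stepdays(-190) => 2234-08-22
! 8. arith.oneover() => 1/140
! 9. arith.accrue(-35) => -4899/140
! 10. arith.minus(41) => -10639/140
! 11. datewheel.spanto(2234-10-19) => 58
! 12. arith.times(62) => -329809/70


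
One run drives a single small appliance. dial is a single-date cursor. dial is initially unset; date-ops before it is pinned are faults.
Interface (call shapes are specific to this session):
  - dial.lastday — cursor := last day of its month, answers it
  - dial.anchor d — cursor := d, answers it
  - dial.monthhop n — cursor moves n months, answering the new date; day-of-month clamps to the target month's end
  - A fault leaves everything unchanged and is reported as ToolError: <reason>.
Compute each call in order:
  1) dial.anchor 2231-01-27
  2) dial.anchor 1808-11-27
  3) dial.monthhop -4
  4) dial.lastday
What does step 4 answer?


Answer: 1808-07-31

Derivation:
[in] dial.anchor d=2231-01-27
= 2231-01-27
[in] dial.anchor d=1808-11-27
= 1808-11-27
[in] dial.monthhop n=-4
= 1808-07-27
[in] dial.lastday
= 1808-07-31


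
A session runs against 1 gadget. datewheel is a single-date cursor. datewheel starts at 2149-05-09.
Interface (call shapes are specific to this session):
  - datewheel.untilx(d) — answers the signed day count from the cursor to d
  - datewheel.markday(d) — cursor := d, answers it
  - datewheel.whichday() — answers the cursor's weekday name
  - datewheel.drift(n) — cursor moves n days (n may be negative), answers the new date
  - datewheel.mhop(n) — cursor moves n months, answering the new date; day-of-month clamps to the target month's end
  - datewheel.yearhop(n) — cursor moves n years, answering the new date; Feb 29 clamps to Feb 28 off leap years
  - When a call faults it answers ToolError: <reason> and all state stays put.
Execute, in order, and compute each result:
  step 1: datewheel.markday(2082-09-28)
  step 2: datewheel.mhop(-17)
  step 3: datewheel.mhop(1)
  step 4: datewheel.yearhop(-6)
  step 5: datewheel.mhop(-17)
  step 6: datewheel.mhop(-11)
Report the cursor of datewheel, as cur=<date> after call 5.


% 1. datewheel.markday(2082-09-28) : 2082-09-28
% 2. datewheel.mhop(-17) : 2081-04-28
% 3. datewheel.mhop(1) : 2081-05-28
% 4. datewheel.yearhop(-6) : 2075-05-28
% 5. datewheel.mhop(-17) : 2073-12-28
% 6. datewheel.mhop(-11) : 2073-01-28

Answer: cur=2073-12-28


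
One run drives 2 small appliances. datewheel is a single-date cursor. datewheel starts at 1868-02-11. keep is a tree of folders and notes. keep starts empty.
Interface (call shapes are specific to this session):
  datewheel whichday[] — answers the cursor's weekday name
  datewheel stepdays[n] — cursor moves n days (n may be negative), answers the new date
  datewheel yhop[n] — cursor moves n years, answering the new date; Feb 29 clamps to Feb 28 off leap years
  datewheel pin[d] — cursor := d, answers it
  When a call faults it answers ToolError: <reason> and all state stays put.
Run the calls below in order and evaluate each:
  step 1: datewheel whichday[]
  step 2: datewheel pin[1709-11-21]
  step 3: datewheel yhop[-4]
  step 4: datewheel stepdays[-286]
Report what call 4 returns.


Answer: 1705-02-08

Derivation:
;; datewheel whichday() : Tuesday
;; datewheel pin(1709-11-21) : 1709-11-21
;; datewheel yhop(-4) : 1705-11-21
;; datewheel stepdays(-286) : 1705-02-08


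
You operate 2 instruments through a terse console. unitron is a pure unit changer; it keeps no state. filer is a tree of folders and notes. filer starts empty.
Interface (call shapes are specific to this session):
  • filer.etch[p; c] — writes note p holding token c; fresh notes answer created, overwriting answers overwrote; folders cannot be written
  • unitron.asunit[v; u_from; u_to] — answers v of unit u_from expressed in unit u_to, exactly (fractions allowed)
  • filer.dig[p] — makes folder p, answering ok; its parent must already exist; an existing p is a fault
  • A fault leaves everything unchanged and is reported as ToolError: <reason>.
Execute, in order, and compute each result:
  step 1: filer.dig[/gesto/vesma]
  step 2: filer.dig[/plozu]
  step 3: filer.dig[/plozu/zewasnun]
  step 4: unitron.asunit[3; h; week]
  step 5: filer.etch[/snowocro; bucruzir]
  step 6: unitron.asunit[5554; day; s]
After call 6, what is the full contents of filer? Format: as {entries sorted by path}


Answer: {plozu/, plozu/zewasnun/, snowocro=bucruzir}

Derivation:
Do: filer.dig[/gesto/vesma]
See: ToolError: no parent
Do: filer.dig[/plozu]
See: ok
Do: filer.dig[/plozu/zewasnun]
See: ok
Do: unitron.asunit[3; h; week]
See: 1/56
Do: filer.etch[/snowocro; bucruzir]
See: created
Do: unitron.asunit[5554; day; s]
See: 479865600


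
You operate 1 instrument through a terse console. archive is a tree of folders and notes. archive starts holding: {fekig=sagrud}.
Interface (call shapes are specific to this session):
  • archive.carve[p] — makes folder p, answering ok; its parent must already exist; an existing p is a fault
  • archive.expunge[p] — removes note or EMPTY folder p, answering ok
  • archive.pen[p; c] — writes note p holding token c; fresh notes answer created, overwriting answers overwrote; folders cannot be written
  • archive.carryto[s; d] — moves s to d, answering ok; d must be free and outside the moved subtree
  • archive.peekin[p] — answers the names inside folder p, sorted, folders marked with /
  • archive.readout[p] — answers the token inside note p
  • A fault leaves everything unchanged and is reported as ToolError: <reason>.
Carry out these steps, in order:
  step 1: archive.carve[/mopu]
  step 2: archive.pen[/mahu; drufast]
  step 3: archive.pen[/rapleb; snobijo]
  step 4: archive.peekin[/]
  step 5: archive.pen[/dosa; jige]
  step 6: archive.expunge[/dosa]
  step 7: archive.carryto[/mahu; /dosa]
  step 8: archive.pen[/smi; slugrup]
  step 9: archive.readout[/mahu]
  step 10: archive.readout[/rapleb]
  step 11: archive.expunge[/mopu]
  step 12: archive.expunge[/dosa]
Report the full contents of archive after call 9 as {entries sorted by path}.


Answer: {dosa=drufast, fekig=sagrud, mopu/, rapleb=snobijo, smi=slugrup}

Derivation:
;; 1. carve(p='/mopu') : ok
;; 2. pen(p='/mahu', c='drufast') : created
;; 3. pen(p='/rapleb', c='snobijo') : created
;; 4. peekin(p='/') : [fekig, mahu, mopu/, rapleb]
;; 5. pen(p='/dosa', c='jige') : created
;; 6. expunge(p='/dosa') : ok
;; 7. carryto(s='/mahu', d='/dosa') : ok
;; 8. pen(p='/smi', c='slugrup') : created
;; 9. readout(p='/mahu') : ToolError: not found
;; 10. readout(p='/rapleb') : snobijo
;; 11. expunge(p='/mopu') : ok
;; 12. expunge(p='/dosa') : ok


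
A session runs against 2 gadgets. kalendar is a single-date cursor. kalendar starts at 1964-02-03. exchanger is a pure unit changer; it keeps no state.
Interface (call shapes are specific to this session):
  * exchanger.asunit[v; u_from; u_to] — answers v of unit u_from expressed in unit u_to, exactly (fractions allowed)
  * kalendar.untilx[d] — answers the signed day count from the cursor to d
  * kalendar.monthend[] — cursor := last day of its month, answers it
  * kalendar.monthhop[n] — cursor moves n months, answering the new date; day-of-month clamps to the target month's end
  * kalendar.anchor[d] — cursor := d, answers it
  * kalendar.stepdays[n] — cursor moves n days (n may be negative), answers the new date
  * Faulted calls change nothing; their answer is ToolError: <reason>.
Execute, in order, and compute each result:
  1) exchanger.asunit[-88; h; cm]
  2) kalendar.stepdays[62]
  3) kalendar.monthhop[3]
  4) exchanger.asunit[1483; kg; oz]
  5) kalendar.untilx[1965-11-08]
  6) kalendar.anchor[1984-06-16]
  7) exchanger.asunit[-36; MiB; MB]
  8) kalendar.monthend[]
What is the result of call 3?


Invoking exchanger.asunit with v→-88, u_from→h, u_to→cm: ToolError: incompatible units.
Using kalendar.stepdays with n→62: 1964-04-05.
I invoke kalendar.monthhop with n→3, and get 1964-07-05.
I run exchanger.asunit with v→1483, u_from→kg, u_to→oz, which returns 2372800000000/45359237.
I try kalendar.untilx with d→1965-11-08: 491.
I use kalendar.anchor with d→1984-06-16, which returns 1984-06-16.
Calling exchanger.asunit with v→-36, u_from→MiB, u_to→MB, yielding -589824/15625.
I call kalendar.monthend, and observe 1984-06-30.

Answer: 1964-07-05


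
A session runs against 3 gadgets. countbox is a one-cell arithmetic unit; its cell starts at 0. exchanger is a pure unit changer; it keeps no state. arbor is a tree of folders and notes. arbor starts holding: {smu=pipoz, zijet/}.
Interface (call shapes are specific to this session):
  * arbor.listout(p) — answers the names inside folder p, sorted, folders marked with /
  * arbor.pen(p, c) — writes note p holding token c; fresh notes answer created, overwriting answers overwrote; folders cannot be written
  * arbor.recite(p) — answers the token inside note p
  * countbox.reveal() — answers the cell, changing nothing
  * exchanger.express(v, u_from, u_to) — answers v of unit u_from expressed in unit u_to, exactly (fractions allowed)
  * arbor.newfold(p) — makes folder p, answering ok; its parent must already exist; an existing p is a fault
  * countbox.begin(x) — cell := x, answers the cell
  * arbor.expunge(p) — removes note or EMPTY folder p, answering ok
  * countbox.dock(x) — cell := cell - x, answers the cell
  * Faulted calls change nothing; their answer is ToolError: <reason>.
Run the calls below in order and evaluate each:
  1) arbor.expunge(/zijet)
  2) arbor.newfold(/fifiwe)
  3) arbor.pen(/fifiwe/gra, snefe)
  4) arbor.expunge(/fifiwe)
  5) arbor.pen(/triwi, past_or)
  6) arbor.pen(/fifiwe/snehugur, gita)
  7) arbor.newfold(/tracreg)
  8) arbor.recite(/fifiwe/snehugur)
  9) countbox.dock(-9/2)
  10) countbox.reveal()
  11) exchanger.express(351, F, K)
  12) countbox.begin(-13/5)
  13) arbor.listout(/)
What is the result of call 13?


Answer: [fifiwe/, smu, tracreg/, triwi]

Derivation:
>> arbor.expunge(p: /zijet)
<< ok
>> arbor.newfold(p: /fifiwe)
<< ok
>> arbor.pen(p: /fifiwe/gra, c: snefe)
<< created
>> arbor.expunge(p: /fifiwe)
<< ToolError: not empty
>> arbor.pen(p: /triwi, c: past_or)
<< created
>> arbor.pen(p: /fifiwe/snehugur, c: gita)
<< created
>> arbor.newfold(p: /tracreg)
<< ok
>> arbor.recite(p: /fifiwe/snehugur)
<< gita
>> countbox.dock(x: -9/2)
<< 9/2
>> countbox.reveal()
<< 9/2
>> exchanger.express(v: 351, u_from: F, u_to: K)
<< 81067/180
>> countbox.begin(x: -13/5)
<< -13/5
>> arbor.listout(p: /)
<< [fifiwe/, smu, tracreg/, triwi]


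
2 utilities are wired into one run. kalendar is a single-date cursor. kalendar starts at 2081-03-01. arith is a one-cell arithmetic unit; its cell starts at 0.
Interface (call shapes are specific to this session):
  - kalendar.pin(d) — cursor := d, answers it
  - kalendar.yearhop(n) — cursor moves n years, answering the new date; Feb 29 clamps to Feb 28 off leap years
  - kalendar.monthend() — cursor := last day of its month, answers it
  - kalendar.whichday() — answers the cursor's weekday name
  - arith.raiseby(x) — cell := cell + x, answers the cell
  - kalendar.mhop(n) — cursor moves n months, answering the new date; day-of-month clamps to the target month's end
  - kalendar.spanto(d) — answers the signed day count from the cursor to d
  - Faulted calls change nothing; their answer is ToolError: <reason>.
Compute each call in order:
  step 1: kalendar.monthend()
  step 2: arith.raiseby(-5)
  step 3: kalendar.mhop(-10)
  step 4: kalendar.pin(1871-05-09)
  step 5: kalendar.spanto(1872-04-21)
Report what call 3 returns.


Answer: 2080-05-31

Derivation:
Then kalendar.monthend(), giving 2081-03-31.
Now I run arith.raiseby using x→-5, → -5.
Calling kalendar.mhop using n→-10, — result: 2080-05-31.
I run kalendar.pin using d→1871-05-09, and observe 1871-05-09.
Then kalendar.spanto using d→1872-04-21, yielding 348.


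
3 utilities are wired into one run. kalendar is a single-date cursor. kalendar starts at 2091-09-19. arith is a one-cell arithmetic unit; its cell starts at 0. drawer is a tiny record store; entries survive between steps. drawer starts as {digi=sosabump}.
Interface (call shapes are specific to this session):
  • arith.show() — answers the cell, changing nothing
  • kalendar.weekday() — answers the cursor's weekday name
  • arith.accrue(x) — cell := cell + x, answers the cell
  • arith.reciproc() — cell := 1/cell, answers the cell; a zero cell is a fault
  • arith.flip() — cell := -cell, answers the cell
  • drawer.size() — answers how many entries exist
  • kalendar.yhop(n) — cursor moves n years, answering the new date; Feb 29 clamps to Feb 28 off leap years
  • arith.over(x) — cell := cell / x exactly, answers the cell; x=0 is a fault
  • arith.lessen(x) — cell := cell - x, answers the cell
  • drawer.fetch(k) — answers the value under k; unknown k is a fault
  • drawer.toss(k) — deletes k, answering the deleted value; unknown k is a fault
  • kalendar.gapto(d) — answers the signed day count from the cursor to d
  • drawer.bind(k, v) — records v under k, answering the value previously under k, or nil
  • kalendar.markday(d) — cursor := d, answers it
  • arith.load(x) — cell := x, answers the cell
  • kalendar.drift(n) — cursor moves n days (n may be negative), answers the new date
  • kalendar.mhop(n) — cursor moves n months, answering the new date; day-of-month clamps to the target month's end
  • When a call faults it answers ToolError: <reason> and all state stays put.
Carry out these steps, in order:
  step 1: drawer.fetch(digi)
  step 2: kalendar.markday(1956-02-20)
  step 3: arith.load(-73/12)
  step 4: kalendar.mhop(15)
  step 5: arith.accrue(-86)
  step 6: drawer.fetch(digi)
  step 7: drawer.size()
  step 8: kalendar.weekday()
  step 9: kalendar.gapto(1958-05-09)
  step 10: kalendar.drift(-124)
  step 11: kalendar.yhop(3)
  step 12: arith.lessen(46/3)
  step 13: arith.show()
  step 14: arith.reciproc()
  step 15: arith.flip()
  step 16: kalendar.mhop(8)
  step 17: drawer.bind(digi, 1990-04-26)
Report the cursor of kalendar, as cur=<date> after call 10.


! 1. drawer.fetch(k=digi) -> sosabump
! 2. kalendar.markday(d=1956-02-20) -> 1956-02-20
! 3. arith.load(x=-73/12) -> -73/12
! 4. kalendar.mhop(n=15) -> 1957-05-20
! 5. arith.accrue(x=-86) -> -1105/12
! 6. drawer.fetch(k=digi) -> sosabump
! 7. drawer.size() -> 1
! 8. kalendar.weekday() -> Monday
! 9. kalendar.gapto(d=1958-05-09) -> 354
! 10. kalendar.drift(n=-124) -> 1957-01-16
! 11. kalendar.yhop(n=3) -> 1960-01-16
! 12. arith.lessen(x=46/3) -> -1289/12
! 13. arith.show() -> -1289/12
! 14. arith.reciproc() -> -12/1289
! 15. arith.flip() -> 12/1289
! 16. kalendar.mhop(n=8) -> 1960-09-16
! 17. drawer.bind(k=digi, v=1990-04-26) -> sosabump

Answer: cur=1957-01-16
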